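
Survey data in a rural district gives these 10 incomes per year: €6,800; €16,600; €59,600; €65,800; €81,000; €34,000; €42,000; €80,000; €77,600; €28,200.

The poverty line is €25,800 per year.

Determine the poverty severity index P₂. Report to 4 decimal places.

0.0669

Below the line: €6,800, €16,600 (q = 2 of N = 10).
Shortfall ratios: (25800−6800)/25800 = 0.7364; (25800−16600)/25800 = 0.3566.
Squared: 0.5423; 0.1272.
Sum = 0.669491; P₂ = 0.669491 / 10 = 0.0669.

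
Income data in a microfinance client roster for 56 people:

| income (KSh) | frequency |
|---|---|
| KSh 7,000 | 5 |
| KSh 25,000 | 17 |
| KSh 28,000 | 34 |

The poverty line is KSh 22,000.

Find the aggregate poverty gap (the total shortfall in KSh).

Below z: 5×KSh 7,000 (q = 5 of N = 56).
Individual gaps: 5×(22000−7000) = 75000.
Aggregate gap = KSh 75,000.

KSh 75,000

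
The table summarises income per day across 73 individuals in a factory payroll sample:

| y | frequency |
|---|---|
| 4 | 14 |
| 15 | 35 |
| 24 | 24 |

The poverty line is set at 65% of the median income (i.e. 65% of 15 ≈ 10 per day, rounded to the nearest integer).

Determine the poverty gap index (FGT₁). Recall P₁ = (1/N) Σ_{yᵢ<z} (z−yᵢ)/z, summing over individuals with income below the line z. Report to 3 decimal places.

Below the line: 14×4 (q = 14 of N = 73).
Normalized shortfalls: (10−4)/10 = 0.6000 (×14).
Sum of shortfalls = 8.400000; P₁ averages over all N: 8.400000 / 73 = 0.115.

0.115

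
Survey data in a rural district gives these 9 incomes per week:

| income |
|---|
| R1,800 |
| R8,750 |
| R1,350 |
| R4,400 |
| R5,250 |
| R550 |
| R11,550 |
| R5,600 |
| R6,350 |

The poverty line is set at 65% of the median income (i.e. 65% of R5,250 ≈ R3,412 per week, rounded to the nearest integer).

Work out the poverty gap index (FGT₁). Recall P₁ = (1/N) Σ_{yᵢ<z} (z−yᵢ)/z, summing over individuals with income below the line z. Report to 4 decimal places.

0.2128

Incomes under z: R550, R1,350, R1,800 (q = 3 of N = 9).
Shortfall ratios: (3412−550)/3412 = 0.8388; (3412−1350)/3412 = 0.6043; (3412−1800)/3412 = 0.4725.
Sum of shortfalls = 1.915592; P₁ averages over all N: 1.915592 / 9 = 0.2128.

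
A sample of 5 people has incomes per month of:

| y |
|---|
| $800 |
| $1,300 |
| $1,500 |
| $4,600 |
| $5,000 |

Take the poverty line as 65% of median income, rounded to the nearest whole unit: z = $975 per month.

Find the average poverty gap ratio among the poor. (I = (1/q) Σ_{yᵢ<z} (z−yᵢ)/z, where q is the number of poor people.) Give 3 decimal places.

0.179

Below the line: $800 (q = 1 of N = 5).
Relative gaps: 0.1795; sum = 0.179487.
I averages over the q = 1 poor units only: 0.179487 / 1 = 0.179.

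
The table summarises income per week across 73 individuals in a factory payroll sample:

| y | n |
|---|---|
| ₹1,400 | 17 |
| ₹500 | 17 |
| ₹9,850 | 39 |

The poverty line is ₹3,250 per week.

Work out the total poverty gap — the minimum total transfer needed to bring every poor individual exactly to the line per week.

₹78,200

Incomes under z: 17×₹500, 17×₹1,400 (q = 34 of N = 73).
Individual gaps: 17×(3250−500) = 46750; 17×(3250−1400) = 31450.
Aggregate gap = ₹78,200.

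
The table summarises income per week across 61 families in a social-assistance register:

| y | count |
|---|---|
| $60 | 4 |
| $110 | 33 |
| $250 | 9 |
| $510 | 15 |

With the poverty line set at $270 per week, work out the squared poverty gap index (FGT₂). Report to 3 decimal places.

0.230

Incomes under z: 4×$60, 33×$110, 9×$250 (q = 46 of N = 61).
Relative gaps: (270−60)/270 = 0.7778 (×4); (270−110)/270 = 0.5926 (×33); (270−250)/270 = 0.0741 (×9).
Squared: 0.6049 (×4); 0.3512 (×33); 0.0055 (×9).
Sum = 14.057613; P₂ = 14.057613 / 61 = 0.230.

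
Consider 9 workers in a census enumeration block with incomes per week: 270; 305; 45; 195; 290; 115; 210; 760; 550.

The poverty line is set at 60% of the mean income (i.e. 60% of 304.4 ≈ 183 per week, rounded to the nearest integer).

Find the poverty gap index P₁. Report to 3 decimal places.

0.125

Below z: 45, 115 (q = 2 of N = 9).
Shortfall ratios: (183−45)/183 = 0.7541; (183−115)/183 = 0.3716.
Sum of shortfalls = 1.125683; P₁ averages over all N: 1.125683 / 9 = 0.125.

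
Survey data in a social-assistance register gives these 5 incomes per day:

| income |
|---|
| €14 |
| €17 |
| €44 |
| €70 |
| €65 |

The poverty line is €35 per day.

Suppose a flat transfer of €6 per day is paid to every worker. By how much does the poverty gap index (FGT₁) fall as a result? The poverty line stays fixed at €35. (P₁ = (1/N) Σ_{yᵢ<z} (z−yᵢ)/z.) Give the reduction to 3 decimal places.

Before: below the line — €14, €17; poverty gap index (FGT₁) = 0.22286.
After the €6 transfer: below the line — €20, €23; poverty gap index (FGT₁) = 0.15429.
Reduction = 0.22286 − 0.15429 = 0.069.

0.069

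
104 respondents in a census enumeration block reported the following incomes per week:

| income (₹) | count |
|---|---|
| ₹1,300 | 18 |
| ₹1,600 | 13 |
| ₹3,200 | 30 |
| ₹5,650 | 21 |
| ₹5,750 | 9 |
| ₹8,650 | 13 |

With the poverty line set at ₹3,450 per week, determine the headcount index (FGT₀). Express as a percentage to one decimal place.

58.7%

61 of the 104 respondents have income below ₹3,450.
H = 61/104 = 58.7%.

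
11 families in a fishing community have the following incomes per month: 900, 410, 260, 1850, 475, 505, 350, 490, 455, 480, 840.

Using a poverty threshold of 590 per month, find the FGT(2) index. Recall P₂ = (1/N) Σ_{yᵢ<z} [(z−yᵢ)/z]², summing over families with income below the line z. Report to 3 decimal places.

0.068

Below the line: 260, 350, 410, 455, 475, 480, 490, 505 (q = 8 of N = 11).
Gap ratios (z−y)/z: (590−260)/590 = 0.5593; (590−350)/590 = 0.4068; (590−410)/590 = 0.3051; (590−455)/590 = 0.2288; (590−475)/590 = 0.1949; (590−480)/590 = 0.1864; (590−490)/590 = 0.1695; (590−505)/590 = 0.1441.
Squared: 0.3128; 0.1655; 0.0931; 0.0524; 0.0380; 0.0348; 0.0287; 0.0208.
Sum = 0.745978; P₂ = 0.745978 / 11 = 0.068.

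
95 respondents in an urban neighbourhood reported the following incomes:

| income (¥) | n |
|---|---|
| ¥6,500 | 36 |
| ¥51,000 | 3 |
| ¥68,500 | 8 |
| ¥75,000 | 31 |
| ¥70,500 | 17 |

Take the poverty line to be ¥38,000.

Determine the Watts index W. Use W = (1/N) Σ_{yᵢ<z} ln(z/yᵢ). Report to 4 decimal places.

Below the line: 36×¥6,500 (q = 36 of N = 95).
Log shortfalls: ln(38000/6500) = 1.7658 (×36).
W = 63.568223 / 95 = 0.6691.

0.6691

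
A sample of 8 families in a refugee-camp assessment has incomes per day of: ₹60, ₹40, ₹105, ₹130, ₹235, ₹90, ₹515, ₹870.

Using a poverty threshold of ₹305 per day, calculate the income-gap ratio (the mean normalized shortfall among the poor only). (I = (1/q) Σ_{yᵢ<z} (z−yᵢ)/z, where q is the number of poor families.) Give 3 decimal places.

Incomes under z: ₹40, ₹60, ₹90, ₹105, ₹130, ₹235 (q = 6 of N = 8).
Relative gaps: 0.8689, 0.8033, 0.7049, 0.6557, 0.5738, 0.2295; sum = 3.836066.
I averages over the q = 6 poor units only: 3.836066 / 6 = 0.639.

0.639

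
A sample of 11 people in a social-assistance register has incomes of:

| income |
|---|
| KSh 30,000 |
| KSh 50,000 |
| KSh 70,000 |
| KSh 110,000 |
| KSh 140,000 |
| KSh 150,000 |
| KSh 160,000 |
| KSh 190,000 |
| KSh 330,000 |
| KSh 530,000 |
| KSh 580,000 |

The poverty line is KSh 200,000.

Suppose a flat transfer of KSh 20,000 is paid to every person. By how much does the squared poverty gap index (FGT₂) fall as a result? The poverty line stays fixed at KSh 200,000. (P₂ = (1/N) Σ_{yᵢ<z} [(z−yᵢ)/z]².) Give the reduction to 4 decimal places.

0.0566

Before: below the line — KSh 30,000, KSh 50,000, KSh 70,000, KSh 110,000, KSh 140,000, KSh 150,000, KSh 160,000, KSh 190,000; squared poverty gap index (FGT₂) = 0.191364.
After the KSh 20,000 transfer: below the line — KSh 50,000, KSh 70,000, KSh 90,000, KSh 130,000, KSh 160,000, KSh 170,000, KSh 180,000; squared poverty gap index (FGT₂) = 0.134773.
Reduction = 0.191364 − 0.134773 = 0.0566.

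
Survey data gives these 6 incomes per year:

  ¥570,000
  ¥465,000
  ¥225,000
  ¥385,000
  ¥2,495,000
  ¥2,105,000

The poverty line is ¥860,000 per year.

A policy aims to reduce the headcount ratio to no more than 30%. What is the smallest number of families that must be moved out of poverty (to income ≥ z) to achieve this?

4 of the 6 families are poor, so H = 4/6 = 0.667.
A headcount ratio of at most 30% allows at most ⌊0.30 × 6⌋ = 1 poor families.
So at least 4 − 1 = 3 must be lifted.

3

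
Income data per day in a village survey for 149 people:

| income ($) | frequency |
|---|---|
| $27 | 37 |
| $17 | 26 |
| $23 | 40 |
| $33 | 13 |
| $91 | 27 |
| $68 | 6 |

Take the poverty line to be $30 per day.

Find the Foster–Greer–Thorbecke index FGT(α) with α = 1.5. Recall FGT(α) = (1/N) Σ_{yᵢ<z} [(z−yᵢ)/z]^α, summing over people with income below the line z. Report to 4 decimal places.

0.0879

Incomes under z: 26×$17, 40×$23, 37×$27 (q = 103 of N = 149).
Normalized shortfalls: (30−17)/30 = 0.4333 (×26); (30−23)/30 = 0.2333 (×40); (30−27)/30 = 0.1000 (×37).
Raised to α = 1.5: 0.28525 (×26); 0.11271 (×40); 0.03162 (×37).
Sum = 13.095099; FGT(1.5) = 13.095099 / 149 = 0.0879.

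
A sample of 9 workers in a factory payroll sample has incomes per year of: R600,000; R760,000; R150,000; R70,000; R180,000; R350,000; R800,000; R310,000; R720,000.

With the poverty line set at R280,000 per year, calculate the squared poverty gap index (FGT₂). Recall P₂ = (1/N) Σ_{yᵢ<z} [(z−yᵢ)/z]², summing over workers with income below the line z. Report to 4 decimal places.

Poor units: R70,000, R150,000, R180,000 (q = 3 of N = 9).
Shortfall ratios: (280000−70000)/280000 = 0.7500; (280000−150000)/280000 = 0.4643; (280000−180000)/280000 = 0.3571.
Squared: 0.5625; 0.2156; 0.1276.
Sum = 0.905612; P₂ = 0.905612 / 9 = 0.1006.

0.1006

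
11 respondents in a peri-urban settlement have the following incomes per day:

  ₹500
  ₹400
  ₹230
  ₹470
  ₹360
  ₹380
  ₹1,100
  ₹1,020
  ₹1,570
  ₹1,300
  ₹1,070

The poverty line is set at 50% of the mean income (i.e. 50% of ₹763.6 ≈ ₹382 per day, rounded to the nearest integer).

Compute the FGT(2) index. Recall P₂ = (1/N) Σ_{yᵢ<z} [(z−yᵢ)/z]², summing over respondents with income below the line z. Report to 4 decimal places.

0.0147

Below z: ₹230, ₹360, ₹380 (q = 3 of N = 11).
Relative gaps: (382−230)/382 = 0.3979; (382−360)/382 = 0.0576; (382−380)/382 = 0.0052.
Squared: 0.1583; 0.0033; 0.0000.
Sum = 0.161673; P₂ = 0.161673 / 11 = 0.0147.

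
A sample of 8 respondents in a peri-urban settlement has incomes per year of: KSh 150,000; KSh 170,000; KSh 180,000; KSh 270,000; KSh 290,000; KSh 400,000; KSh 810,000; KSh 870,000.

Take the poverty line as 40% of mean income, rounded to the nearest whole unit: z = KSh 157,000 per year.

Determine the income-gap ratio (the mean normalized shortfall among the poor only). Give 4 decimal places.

0.0446

Below z: KSh 150,000 (q = 1 of N = 8).
Relative gaps: 0.0446; sum = 0.044586.
I averages over the q = 1 poor units only: 0.044586 / 1 = 0.0446.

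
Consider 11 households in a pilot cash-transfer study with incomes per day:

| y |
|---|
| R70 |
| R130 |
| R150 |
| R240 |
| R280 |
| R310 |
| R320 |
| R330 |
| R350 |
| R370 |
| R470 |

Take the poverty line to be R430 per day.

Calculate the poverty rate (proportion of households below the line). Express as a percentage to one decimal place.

90.9%

10 of the 11 households have income below R430.
H = 10/11 = 90.9%.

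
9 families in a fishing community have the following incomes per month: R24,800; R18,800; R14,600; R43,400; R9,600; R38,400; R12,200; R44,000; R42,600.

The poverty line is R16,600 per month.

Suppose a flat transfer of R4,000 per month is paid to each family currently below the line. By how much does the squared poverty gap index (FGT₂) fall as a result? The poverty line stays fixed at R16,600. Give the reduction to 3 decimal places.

0.025

Before: below the line — R9,600, R12,200, R14,600; squared poverty gap index (FGT₂) = 0.02918.
After the R4,000 transfer: below the line — R13,600, R16,200; squared poverty gap index (FGT₂) = 0.00369.
Reduction = 0.02918 − 0.00369 = 0.025.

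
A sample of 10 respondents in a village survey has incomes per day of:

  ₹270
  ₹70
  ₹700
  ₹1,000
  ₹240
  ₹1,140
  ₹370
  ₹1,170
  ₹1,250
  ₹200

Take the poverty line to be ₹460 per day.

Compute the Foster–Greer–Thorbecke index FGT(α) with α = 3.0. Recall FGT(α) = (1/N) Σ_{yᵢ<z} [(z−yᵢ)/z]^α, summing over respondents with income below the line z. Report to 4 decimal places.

Below z: ₹70, ₹200, ₹240, ₹270, ₹370 (q = 5 of N = 10).
Relative gaps: (460−70)/460 = 0.8478; (460−200)/460 = 0.5652; (460−240)/460 = 0.4783; (460−270)/460 = 0.4130; (460−370)/460 = 0.1957.
Raised to α = 3.0: 0.60943; 0.18057; 0.10939; 0.07047; 0.00749.
Sum = 0.977347; FGT(3.0) = 0.977347 / 10 = 0.0977.

0.0977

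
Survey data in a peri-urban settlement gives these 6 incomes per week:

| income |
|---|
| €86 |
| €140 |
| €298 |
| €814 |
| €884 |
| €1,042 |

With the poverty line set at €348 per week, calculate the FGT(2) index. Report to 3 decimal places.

Below z: €86, €140, €298 (q = 3 of N = 6).
Shortfall ratios: (348−86)/348 = 0.7529; (348−140)/348 = 0.5977; (348−298)/348 = 0.1437.
Squared: 0.5668; 0.3572; 0.0206.
Sum = 0.944709; P₂ = 0.944709 / 6 = 0.157.

0.157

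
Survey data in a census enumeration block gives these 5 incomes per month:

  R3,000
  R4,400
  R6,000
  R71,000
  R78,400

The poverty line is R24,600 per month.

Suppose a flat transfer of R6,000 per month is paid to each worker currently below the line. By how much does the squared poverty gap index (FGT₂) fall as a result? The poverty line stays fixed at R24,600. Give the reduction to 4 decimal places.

0.2038

Before: below the line — R3,000, R4,400, R6,000; squared poverty gap index (FGT₂) = 0.403384.
After the R6,000 transfer: below the line — R9,000, R10,400, R12,000; squared poverty gap index (FGT₂) = 0.199537.
Reduction = 0.403384 − 0.199537 = 0.2038.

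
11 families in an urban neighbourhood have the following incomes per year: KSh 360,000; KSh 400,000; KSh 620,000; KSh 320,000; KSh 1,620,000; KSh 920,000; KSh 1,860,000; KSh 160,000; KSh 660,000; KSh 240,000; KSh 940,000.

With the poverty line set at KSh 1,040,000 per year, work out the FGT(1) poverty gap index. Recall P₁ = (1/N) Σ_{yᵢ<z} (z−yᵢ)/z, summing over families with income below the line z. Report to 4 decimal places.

0.4143

Below the line: KSh 160,000, KSh 240,000, KSh 320,000, KSh 360,000, KSh 400,000, KSh 620,000, KSh 660,000, KSh 920,000, KSh 940,000 (q = 9 of N = 11).
Relative gaps: (1040000−160000)/1040000 = 0.8462; (1040000−240000)/1040000 = 0.7692; (1040000−320000)/1040000 = 0.6923; (1040000−360000)/1040000 = 0.6538; (1040000−400000)/1040000 = 0.6154; (1040000−620000)/1040000 = 0.4038; (1040000−660000)/1040000 = 0.3654; (1040000−920000)/1040000 = 0.1154; (1040000−940000)/1040000 = 0.0962.
Sum of shortfalls = 4.557692; P₁ averages over all N: 4.557692 / 11 = 0.4143.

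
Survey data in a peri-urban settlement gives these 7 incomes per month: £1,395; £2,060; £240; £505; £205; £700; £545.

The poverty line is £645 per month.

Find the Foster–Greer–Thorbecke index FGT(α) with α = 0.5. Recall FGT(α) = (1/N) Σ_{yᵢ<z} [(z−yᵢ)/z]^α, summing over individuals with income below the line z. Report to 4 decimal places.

0.3540

Below z: £205, £240, £505, £545 (q = 4 of N = 7).
Normalized shortfalls: (645−205)/645 = 0.6822; (645−240)/645 = 0.6279; (645−505)/645 = 0.2171; (645−545)/645 = 0.1550.
Raised to α = 0.5: 0.82594; 0.79241; 0.46589; 0.39375.
Sum = 2.477982; FGT(0.5) = 2.477982 / 7 = 0.3540.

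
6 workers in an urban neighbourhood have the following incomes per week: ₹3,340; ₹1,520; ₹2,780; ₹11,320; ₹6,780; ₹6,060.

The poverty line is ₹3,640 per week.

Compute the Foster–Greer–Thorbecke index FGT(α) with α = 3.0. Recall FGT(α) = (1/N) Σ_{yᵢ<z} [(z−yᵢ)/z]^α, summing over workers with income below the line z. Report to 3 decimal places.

0.035

Incomes under z: ₹1,520, ₹2,780, ₹3,340 (q = 3 of N = 6).
Relative gaps: (3640−1520)/3640 = 0.5824; (3640−2780)/3640 = 0.2363; (3640−3340)/3640 = 0.0824.
Raised to α = 3.0: 0.19756; 0.01319; 0.00056.
Sum = 0.211310; FGT(3.0) = 0.211310 / 6 = 0.035.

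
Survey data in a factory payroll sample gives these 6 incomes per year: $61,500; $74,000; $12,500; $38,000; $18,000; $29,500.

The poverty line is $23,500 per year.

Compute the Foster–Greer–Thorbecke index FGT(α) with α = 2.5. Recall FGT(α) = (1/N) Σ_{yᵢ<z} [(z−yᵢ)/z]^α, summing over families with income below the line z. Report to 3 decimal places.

0.029

Below the line: $12,500, $18,000 (q = 2 of N = 6).
Shortfall ratios: (23500−12500)/23500 = 0.4681; (23500−18000)/23500 = 0.2340.
Raised to α = 2.5: 0.14990; 0.02650.
Sum = 0.176403; FGT(2.5) = 0.176403 / 6 = 0.029.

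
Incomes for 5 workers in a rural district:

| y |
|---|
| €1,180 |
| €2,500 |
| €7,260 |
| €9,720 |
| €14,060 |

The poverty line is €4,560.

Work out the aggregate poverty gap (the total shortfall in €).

Below the line: €1,180, €2,500 (q = 2 of N = 5).
Individual gaps: 4560−1180 = 3380; 4560−2500 = 2060.
Aggregate gap = €5,440.

€5,440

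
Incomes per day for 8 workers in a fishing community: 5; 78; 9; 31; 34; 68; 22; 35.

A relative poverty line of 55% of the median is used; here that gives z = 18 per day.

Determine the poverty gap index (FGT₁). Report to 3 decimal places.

Below the line: 5, 9 (q = 2 of N = 8).
Normalized shortfalls: (18−5)/18 = 0.7222; (18−9)/18 = 0.5000.
Σ = 1.222222. Dividing by the full population N = 8 gives P₁ = 0.153.

0.153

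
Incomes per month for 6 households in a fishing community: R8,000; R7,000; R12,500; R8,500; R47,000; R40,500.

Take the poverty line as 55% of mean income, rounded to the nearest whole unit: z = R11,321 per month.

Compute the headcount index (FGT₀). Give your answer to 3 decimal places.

0.500

3 of the 6 households have income below R11,321.
H = 3/6 = 0.500.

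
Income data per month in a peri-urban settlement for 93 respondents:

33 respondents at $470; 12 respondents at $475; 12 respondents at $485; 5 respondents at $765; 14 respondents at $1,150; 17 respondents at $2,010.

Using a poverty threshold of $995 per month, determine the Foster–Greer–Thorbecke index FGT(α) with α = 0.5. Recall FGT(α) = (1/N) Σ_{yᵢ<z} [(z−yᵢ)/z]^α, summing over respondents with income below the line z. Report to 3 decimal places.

Poor units: 33×$470, 12×$475, 12×$485, 5×$765 (q = 62 of N = 93).
Shortfall ratios: (995−470)/995 = 0.5276 (×33); (995−475)/995 = 0.5226 (×12); (995−485)/995 = 0.5126 (×12); (995−765)/995 = 0.2312 (×5).
Raised to α = 0.5: 0.72639 (×33); 0.72292 (×12); 0.71593 (×12); 0.48079 (×5).
Sum = 43.640964; FGT(0.5) = 43.640964 / 93 = 0.469.

0.469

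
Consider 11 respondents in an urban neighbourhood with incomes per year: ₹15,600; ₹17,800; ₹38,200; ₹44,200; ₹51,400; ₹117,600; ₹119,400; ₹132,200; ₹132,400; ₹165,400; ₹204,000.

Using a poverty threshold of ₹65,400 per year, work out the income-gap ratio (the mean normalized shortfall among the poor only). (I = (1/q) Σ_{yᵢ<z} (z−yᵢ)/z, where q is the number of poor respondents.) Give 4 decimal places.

0.4887

Below z: ₹15,600, ₹17,800, ₹38,200, ₹44,200, ₹51,400 (q = 5 of N = 11).
Shortfall ratios (z−y)/z: 0.7615, 0.7278, 0.4159, 0.3242, 0.2141; sum = 2.443425.
The income-gap ratio divides by q (the poor only): 2.443425 / 5 = 0.4887.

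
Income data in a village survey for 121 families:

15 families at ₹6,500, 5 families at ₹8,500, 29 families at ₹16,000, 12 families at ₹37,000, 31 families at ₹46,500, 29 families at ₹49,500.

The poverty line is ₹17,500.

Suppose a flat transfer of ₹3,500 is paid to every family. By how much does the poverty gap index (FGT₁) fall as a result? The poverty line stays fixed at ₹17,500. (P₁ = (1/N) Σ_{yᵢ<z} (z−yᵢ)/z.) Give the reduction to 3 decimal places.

0.054

Before: below the line — 15×₹6,500, 5×₹8,500, 29×₹16,000; poverty gap index (FGT₁) = 0.11972.
After the ₹3,500 transfer: below the line — 15×₹10,000, 5×₹12,000; poverty gap index (FGT₁) = 0.06612.
Reduction = 0.11972 − 0.06612 = 0.054.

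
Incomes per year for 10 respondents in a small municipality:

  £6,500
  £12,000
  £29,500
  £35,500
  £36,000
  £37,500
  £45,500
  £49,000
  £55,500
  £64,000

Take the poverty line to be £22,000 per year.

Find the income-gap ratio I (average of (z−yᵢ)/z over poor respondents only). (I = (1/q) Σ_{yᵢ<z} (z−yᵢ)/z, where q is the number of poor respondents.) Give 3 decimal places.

0.580

Below z: £6,500, £12,000 (q = 2 of N = 10).
Shortfall ratios (z−y)/z: 0.7045, 0.4545; sum = 1.159091.
I averages over the q = 2 poor units only: 1.159091 / 2 = 0.580.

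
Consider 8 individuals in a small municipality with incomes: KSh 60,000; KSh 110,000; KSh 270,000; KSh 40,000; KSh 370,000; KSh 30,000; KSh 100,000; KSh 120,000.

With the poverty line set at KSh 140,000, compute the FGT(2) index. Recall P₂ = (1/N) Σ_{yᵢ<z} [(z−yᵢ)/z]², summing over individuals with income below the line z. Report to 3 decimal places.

Incomes under z: KSh 30,000, KSh 40,000, KSh 60,000, KSh 100,000, KSh 110,000, KSh 120,000 (q = 6 of N = 8).
Shortfall ratios: (140000−30000)/140000 = 0.7857; (140000−40000)/140000 = 0.7143; (140000−60000)/140000 = 0.5714; (140000−100000)/140000 = 0.2857; (140000−110000)/140000 = 0.2143; (140000−120000)/140000 = 0.1429.
Squared: 0.6173; 0.5102; 0.3265; 0.0816; 0.0459; 0.0204.
Sum = 1.602041; P₂ = 1.602041 / 8 = 0.200.

0.200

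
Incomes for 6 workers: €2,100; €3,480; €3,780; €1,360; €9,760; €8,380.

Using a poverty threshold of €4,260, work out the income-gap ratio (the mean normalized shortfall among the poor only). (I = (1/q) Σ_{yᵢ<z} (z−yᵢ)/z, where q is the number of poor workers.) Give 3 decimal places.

0.371

Below the line: €1,360, €2,100, €3,480, €3,780 (q = 4 of N = 6).
Relative gaps: 0.6808, 0.5070, 0.1831, 0.1127; sum = 1.483568.
I averages over the q = 4 poor units only: 1.483568 / 4 = 0.371.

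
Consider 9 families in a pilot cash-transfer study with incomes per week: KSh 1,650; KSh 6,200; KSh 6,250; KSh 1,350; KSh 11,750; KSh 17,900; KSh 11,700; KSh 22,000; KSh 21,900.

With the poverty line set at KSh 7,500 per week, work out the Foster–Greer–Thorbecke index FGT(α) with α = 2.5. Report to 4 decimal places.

Below the line: KSh 1,350, KSh 1,650, KSh 6,200, KSh 6,250 (q = 4 of N = 9).
Normalized shortfalls: (7500−1350)/7500 = 0.8200; (7500−1650)/7500 = 0.7800; (7500−6200)/7500 = 0.1733; (7500−6250)/7500 = 0.1667.
Raised to α = 2.5: 0.60888; 0.53732; 0.01251; 0.01134.
Sum = 1.170057; FGT(2.5) = 1.170057 / 9 = 0.1300.

0.1300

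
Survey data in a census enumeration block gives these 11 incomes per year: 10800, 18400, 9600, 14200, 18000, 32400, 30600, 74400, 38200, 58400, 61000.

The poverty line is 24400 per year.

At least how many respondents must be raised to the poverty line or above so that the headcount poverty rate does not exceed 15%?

Currently q = 5 of N = 11 are below the line (H = 0.455).
A headcount ratio of at most 15% allows at most ⌊0.15 × 11⌋ = 1 poor respondents.
So at least 5 − 1 = 4 must be lifted.

4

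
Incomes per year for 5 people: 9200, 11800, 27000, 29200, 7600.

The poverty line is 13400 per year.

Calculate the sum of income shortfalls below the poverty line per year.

Poor units: 7600, 9200, 11800 (q = 3 of N = 5).
Individual gaps: 13400−7600 = 5800; 13400−9200 = 4200; 13400−11800 = 1600.
Aggregate gap = 11600.

11600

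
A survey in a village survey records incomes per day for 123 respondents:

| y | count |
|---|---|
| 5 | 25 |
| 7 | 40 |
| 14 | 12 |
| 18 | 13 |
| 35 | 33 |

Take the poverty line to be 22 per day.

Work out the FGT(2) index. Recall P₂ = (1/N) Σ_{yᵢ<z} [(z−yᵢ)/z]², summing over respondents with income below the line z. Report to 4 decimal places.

Incomes under z: 25×5, 40×7, 12×14, 13×18 (q = 90 of N = 123).
Relative gaps: (22−5)/22 = 0.7727 (×25); (22−7)/22 = 0.6818 (×40); (22−14)/22 = 0.3636 (×12); (22−18)/22 = 0.1818 (×13).
Squared: 0.5971 (×25); 0.4649 (×40); 0.1322 (×12); 0.0331 (×13).
Sum = 35.539256; P₂ = 35.539256 / 123 = 0.2889.

0.2889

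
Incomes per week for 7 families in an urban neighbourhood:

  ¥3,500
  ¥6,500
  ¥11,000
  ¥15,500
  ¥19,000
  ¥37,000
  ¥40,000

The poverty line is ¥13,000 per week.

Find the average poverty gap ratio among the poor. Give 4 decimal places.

Incomes under z: ¥3,500, ¥6,500, ¥11,000 (q = 3 of N = 7).
Shortfall ratios (z−y)/z: 0.7308, 0.5000, 0.1538; sum = 1.384615.
The income-gap ratio divides by q (the poor only): 1.384615 / 3 = 0.4615.

0.4615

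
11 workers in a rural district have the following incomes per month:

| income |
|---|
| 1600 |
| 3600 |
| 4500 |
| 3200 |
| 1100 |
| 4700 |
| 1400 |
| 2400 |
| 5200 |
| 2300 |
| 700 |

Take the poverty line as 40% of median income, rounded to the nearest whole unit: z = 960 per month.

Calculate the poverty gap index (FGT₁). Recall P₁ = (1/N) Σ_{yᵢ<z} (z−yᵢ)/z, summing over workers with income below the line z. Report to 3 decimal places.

Below z: 700 (q = 1 of N = 11).
Shortfall ratios: (960−700)/960 = 0.2708.
Sum of shortfalls = 0.270833; P₁ averages over all N: 0.270833 / 11 = 0.025.

0.025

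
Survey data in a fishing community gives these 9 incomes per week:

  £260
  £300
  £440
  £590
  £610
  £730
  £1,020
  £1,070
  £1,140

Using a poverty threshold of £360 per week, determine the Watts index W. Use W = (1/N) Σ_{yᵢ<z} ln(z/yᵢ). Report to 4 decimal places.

0.0564

Below z: £260, £300 (q = 2 of N = 9).
Log gaps: ln(360/260) = 0.3254; ln(360/300) = 0.1823.
W = 0.507744 / 9 = 0.0564.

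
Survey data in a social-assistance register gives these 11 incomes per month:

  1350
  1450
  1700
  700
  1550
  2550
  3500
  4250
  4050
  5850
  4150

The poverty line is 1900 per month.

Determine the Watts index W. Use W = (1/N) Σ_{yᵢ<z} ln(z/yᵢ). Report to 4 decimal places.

Below z: 700, 1350, 1450, 1550, 1700 (q = 5 of N = 11).
Log shortfalls: ln(1900/700) = 0.9985; ln(1900/1350) = 0.3417; ln(1900/1450) = 0.2703; ln(1900/1550) = 0.2036; ln(1900/1700) = 0.1112.
W = 1.925393 / 11 = 0.1750.

0.1750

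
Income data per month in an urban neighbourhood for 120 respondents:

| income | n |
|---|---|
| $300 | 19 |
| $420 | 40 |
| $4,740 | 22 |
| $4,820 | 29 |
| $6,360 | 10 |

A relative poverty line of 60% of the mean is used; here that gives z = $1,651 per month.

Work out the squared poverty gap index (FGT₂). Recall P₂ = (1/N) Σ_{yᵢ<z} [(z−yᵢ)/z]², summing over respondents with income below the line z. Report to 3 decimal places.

0.291

Incomes under z: 19×$300, 40×$420 (q = 59 of N = 120).
Relative gaps: (1651−300)/1651 = 0.8183 (×19); (1651−420)/1651 = 0.7456 (×40).
Squared: 0.6696 (×19); 0.5559 (×40).
Sum = 34.959727; P₂ = 34.959727 / 120 = 0.291.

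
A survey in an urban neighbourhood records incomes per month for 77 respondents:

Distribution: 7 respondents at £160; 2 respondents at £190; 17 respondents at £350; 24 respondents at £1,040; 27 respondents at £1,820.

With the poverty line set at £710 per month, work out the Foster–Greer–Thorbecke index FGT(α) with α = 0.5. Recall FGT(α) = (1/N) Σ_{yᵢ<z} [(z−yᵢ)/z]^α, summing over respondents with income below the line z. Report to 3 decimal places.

Below z: 7×£160, 2×£190, 17×£350 (q = 26 of N = 77).
Relative gaps: (710−160)/710 = 0.7746 (×7); (710−190)/710 = 0.7324 (×2); (710−350)/710 = 0.5070 (×17).
Raised to α = 0.5: 0.88014 (×7); 0.85580 (×2); 0.71207 (×17).
Sum = 19.977760; FGT(0.5) = 19.977760 / 77 = 0.259.

0.259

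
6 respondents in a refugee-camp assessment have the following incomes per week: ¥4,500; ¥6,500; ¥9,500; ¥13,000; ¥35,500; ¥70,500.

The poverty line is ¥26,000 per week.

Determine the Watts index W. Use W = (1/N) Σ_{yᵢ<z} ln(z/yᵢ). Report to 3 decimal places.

Poor units: ¥4,500, ¥6,500, ¥9,500, ¥13,000 (q = 4 of N = 6).
ln(z/y) terms: ln(26000/4500) = 1.7540; ln(26000/6500) = 1.3863; ln(26000/9500) = 1.0068; ln(26000/13000) = 0.6931.
W = 4.840265 / 6 = 0.807.

0.807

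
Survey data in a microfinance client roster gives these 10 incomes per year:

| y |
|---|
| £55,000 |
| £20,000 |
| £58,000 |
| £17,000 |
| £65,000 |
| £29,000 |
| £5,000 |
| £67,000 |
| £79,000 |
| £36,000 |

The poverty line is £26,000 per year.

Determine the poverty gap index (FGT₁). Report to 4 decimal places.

Poor units: £5,000, £17,000, £20,000 (q = 3 of N = 10).
Normalized shortfalls: (26000−5000)/26000 = 0.8077; (26000−17000)/26000 = 0.3462; (26000−20000)/26000 = 0.2308.
Σ = 1.384615. Dividing by the full population N = 10 gives P₁ = 0.1385.

0.1385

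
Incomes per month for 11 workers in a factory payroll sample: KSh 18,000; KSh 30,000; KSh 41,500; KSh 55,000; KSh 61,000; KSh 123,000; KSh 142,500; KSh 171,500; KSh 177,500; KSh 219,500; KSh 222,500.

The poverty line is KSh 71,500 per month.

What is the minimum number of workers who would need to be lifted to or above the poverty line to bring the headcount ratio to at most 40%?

5 of the 11 workers are poor, so H = 5/11 = 0.455.
A headcount ratio of at most 40% allows at most ⌊0.40 × 11⌋ = 4 poor workers.
So at least 5 − 4 = 1 must be lifted.

1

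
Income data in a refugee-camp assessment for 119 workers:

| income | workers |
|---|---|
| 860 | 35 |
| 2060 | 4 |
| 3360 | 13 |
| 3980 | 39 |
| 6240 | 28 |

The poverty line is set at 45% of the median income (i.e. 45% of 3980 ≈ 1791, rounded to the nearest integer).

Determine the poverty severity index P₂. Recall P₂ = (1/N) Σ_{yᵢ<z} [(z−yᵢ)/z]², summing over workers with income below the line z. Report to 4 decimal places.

Incomes under z: 35×860 (q = 35 of N = 119).
Shortfall ratios: (1791−860)/1791 = 0.5198 (×35).
Squared: 0.2702 (×35).
Sum = 9.457497; P₂ = 9.457497 / 119 = 0.0795.

0.0795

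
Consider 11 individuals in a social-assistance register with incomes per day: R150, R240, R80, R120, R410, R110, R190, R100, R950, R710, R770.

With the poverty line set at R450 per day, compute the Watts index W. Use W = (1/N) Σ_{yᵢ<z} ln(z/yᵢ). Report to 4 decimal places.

0.7859

Below the line: R80, R100, R110, R120, R150, R190, R240, R410 (q = 8 of N = 11).
Log gaps: ln(450/80) = 1.7272; ln(450/100) = 1.5041; ln(450/110) = 1.4088; ln(450/120) = 1.3218; ln(450/150) = 1.0986; ln(450/190) = 0.8622; ln(450/240) = 0.6286; ln(450/410) = 0.0931.
W = 8.644356 / 11 = 0.7859.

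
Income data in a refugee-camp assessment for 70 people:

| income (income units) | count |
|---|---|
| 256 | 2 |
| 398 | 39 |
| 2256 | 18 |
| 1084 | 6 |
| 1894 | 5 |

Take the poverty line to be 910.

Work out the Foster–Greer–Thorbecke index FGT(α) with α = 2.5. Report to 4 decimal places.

0.1448

Below the line: 2×256, 39×398 (q = 41 of N = 70).
Relative gaps: (910−256)/910 = 0.7187 (×2); (910−398)/910 = 0.5626 (×39).
Raised to α = 2.5: 0.43787 (×2); 0.23745 (×39).
Sum = 10.136265; FGT(2.5) = 10.136265 / 70 = 0.1448.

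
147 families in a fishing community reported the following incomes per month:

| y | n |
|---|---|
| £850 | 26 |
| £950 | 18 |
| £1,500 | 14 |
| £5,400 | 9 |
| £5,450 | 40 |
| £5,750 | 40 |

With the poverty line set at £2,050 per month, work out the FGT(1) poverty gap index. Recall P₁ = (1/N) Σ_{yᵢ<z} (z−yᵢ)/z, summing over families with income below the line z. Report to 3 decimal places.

0.195

Below z: 26×£850, 18×£950, 14×£1,500 (q = 58 of N = 147).
Shortfall ratios: (2050−850)/2050 = 0.5854 (×26); (2050−950)/2050 = 0.5366 (×18); (2050−1500)/2050 = 0.2683 (×14).
Sum of shortfalls = 28.634146; P₁ averages over all N: 28.634146 / 147 = 0.195.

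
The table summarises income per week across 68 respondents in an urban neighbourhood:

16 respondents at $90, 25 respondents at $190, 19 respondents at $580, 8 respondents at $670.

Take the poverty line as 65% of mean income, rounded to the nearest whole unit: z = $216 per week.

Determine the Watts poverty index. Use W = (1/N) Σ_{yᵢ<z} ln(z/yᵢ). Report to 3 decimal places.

0.253

Incomes under z: 16×$90, 25×$190 (q = 41 of N = 68).
Log gaps: ln(216/90) = 0.8755 (×16); ln(216/190) = 0.1283 (×25).
W = 17.213858 / 68 = 0.253.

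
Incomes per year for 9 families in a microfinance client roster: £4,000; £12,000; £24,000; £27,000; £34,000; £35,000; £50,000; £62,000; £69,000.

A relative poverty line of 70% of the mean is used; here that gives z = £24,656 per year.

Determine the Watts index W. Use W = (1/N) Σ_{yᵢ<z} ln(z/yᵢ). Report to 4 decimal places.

0.2851

Incomes under z: £4,000, £12,000, £24,000 (q = 3 of N = 9).
ln(z/y) terms: ln(24656/4000) = 1.8187; ln(24656/12000) = 0.7201; ln(24656/24000) = 0.0270.
W = 2.565806 / 9 = 0.2851.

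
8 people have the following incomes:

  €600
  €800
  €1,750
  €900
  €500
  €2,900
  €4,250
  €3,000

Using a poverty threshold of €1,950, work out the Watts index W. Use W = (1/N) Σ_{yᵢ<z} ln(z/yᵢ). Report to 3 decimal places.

Below the line: €500, €600, €800, €900, €1,750 (q = 5 of N = 8).
Log gaps: ln(1950/500) = 1.3610; ln(1950/600) = 1.1787; ln(1950/800) = 0.8910; ln(1950/900) = 0.7732; ln(1950/1750) = 0.1082.
W = 4.312008 / 8 = 0.539.

0.539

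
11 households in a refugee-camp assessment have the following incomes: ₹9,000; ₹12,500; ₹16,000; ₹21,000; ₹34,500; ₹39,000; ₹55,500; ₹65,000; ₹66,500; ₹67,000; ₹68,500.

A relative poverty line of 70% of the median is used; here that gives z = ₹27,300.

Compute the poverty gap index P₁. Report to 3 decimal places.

Poor units: ₹9,000, ₹12,500, ₹16,000, ₹21,000 (q = 4 of N = 11).
Relative gaps: (27300−9000)/27300 = 0.6703; (27300−12500)/27300 = 0.5421; (27300−16000)/27300 = 0.4139; (27300−21000)/27300 = 0.2308.
Σ = 1.857143. Dividing by the full population N = 11 gives P₁ = 0.169.

0.169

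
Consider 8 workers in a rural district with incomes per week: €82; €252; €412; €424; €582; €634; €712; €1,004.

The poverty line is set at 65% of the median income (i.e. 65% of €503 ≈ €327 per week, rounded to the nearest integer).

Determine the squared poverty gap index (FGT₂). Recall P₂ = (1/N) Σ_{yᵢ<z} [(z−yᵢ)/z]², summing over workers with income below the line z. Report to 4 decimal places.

Below z: €82, €252 (q = 2 of N = 8).
Normalized shortfalls: (327−82)/327 = 0.7492; (327−252)/327 = 0.2294.
Squared: 0.5614; 0.0526.
Sum = 0.613959; P₂ = 0.613959 / 8 = 0.0767.

0.0767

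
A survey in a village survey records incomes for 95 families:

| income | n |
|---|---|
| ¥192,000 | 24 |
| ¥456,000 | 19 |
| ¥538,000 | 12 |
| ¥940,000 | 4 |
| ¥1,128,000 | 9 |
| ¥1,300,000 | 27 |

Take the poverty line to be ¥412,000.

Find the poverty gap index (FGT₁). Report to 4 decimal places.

0.1349

Below z: 24×¥192,000 (q = 24 of N = 95).
Shortfall ratios: (412000−192000)/412000 = 0.5340 (×24).
Σ = 12.815534. Dividing by the full population N = 95 gives P₁ = 0.1349.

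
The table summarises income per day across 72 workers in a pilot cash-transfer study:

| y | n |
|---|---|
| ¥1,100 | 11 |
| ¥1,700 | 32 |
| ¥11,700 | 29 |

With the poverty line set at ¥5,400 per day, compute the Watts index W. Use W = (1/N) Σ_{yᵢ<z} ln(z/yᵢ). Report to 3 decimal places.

0.757

Incomes under z: 11×¥1,100, 32×¥1,700 (q = 43 of N = 72).
ln(z/y) terms: ln(5400/1100) = 1.5911 (×11); ln(5400/1700) = 1.1558 (×32).
W = 54.486639 / 72 = 0.757.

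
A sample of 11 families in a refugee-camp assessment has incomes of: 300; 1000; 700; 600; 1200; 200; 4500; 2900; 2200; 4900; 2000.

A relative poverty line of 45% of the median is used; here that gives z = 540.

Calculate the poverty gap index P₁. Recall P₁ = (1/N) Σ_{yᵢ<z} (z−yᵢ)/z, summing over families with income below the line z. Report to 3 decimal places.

0.098

Below the line: 200, 300 (q = 2 of N = 11).
Normalized shortfalls: (540−200)/540 = 0.6296; (540−300)/540 = 0.4444.
Sum of shortfalls = 1.074074; P₁ averages over all N: 1.074074 / 11 = 0.098.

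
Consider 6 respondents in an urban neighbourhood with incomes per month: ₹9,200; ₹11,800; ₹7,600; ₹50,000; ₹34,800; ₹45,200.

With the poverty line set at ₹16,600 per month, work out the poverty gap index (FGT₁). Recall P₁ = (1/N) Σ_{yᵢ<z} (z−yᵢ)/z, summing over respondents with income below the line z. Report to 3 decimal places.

0.213

Poor units: ₹7,600, ₹9,200, ₹11,800 (q = 3 of N = 6).
Gap ratios (z−y)/z: (16600−7600)/16600 = 0.5422; (16600−9200)/16600 = 0.4458; (16600−11800)/16600 = 0.2892.
Sum of shortfalls = 1.277108; P₁ averages over all N: 1.277108 / 6 = 0.213.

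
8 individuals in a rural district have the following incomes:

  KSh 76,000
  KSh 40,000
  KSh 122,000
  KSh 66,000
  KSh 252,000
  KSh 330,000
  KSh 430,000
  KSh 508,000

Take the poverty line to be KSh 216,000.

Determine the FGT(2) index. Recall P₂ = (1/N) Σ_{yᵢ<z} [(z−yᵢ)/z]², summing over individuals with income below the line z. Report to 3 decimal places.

Below z: KSh 40,000, KSh 66,000, KSh 76,000, KSh 122,000 (q = 4 of N = 8).
Normalized shortfalls: (216000−40000)/216000 = 0.8148; (216000−66000)/216000 = 0.6944; (216000−76000)/216000 = 0.6481; (216000−122000)/216000 = 0.4352.
Squared: 0.6639; 0.4823; 0.4201; 0.1894.
Sum = 1.755658; P₂ = 1.755658 / 8 = 0.219.

0.219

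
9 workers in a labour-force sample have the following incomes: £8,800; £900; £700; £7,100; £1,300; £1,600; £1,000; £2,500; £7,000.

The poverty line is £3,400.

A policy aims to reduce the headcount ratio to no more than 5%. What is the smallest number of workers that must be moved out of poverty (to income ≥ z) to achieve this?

6 of the 9 workers are poor, so H = 6/9 = 0.667.
A headcount ratio of at most 5% allows at most ⌊0.05 × 9⌋ = 0 poor workers.
So at least 6 − 0 = 6 must be lifted.

6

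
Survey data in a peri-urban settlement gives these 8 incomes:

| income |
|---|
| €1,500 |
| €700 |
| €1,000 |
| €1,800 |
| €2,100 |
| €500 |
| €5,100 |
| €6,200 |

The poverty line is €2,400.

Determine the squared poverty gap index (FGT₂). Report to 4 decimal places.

0.2109

Below z: €500, €700, €1,000, €1,500, €1,800, €2,100 (q = 6 of N = 8).
Normalized shortfalls: (2400−500)/2400 = 0.7917; (2400−700)/2400 = 0.7083; (2400−1000)/2400 = 0.5833; (2400−1500)/2400 = 0.3750; (2400−1800)/2400 = 0.2500; (2400−2100)/2400 = 0.1250.
Squared: 0.6267; 0.5017; 0.3403; 0.1406; 0.0625; 0.0156.
Sum = 1.687500; P₂ = 1.687500 / 8 = 0.2109.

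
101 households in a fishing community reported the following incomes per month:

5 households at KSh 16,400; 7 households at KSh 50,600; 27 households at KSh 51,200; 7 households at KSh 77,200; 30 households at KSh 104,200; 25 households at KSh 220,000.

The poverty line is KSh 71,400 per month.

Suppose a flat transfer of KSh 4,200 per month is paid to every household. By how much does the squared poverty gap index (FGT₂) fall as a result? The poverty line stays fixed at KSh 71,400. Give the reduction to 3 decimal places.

Before: below the line — 5×KSh 16,400, 7×KSh 50,600, 27×KSh 51,200; squared poverty gap index (FGT₂) = 0.05665.
After the KSh 4,200 transfer: below the line — 5×KSh 20,600, 7×KSh 54,800, 27×KSh 55,400; squared poverty gap index (FGT₂) = 0.04223.
Reduction = 0.05665 − 0.04223 = 0.014.

0.014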